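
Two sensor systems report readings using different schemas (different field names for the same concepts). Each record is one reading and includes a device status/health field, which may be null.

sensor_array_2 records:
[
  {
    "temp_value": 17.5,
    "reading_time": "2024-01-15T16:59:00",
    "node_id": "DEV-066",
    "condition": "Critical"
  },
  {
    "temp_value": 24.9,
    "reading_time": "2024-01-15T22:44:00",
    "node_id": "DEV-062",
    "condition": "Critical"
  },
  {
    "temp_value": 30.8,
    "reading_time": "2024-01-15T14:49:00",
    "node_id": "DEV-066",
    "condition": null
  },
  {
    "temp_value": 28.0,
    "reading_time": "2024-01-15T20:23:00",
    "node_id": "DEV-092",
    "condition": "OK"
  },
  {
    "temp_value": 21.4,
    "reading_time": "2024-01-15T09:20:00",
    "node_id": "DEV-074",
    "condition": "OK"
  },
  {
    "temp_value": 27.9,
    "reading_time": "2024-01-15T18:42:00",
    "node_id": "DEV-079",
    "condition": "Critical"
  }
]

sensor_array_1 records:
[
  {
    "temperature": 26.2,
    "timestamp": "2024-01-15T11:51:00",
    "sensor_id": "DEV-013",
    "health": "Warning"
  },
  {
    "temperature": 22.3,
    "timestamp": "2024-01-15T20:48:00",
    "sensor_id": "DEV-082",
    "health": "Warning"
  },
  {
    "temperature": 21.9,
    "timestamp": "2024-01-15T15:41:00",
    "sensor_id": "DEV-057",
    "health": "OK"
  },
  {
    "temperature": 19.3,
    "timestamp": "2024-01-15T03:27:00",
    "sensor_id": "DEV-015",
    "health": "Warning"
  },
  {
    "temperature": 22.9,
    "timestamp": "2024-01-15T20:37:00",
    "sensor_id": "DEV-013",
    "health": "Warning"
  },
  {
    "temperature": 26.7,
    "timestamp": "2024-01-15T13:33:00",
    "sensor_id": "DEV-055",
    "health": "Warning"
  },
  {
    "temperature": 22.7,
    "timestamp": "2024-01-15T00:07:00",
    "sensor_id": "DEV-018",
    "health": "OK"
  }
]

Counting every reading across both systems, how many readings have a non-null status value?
12

Schema mapping: "condition" (sensor_array_2) = "health" (sensor_array_1) = status

Non-null in sensor_array_2: 5
Non-null in sensor_array_1: 7

Total non-null: 5 + 7 = 12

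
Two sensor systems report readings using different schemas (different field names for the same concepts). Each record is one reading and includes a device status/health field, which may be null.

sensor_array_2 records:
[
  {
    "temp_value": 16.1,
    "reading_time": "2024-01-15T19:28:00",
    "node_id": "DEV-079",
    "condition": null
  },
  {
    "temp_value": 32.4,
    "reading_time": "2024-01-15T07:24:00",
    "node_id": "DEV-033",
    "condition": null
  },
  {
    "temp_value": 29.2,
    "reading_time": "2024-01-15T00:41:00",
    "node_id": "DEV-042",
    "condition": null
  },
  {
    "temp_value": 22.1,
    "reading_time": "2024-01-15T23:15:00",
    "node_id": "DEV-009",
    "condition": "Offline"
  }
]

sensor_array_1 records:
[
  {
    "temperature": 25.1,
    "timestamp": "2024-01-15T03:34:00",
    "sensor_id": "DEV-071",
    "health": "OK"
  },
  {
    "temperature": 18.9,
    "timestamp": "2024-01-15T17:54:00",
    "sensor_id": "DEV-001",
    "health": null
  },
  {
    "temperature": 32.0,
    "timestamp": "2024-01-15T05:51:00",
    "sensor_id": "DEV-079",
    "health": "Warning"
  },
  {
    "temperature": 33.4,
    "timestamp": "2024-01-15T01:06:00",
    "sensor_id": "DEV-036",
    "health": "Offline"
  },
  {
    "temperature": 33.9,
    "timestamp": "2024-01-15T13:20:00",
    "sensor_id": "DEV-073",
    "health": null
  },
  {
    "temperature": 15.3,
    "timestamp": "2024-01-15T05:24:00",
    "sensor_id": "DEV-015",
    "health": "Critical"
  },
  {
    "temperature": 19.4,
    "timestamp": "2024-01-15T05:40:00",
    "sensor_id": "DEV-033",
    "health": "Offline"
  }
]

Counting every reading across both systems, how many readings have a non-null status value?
6

Schema mapping: "condition" (sensor_array_2) = "health" (sensor_array_1) = status

Non-null in sensor_array_2: 1
Non-null in sensor_array_1: 5

Total non-null: 1 + 5 = 6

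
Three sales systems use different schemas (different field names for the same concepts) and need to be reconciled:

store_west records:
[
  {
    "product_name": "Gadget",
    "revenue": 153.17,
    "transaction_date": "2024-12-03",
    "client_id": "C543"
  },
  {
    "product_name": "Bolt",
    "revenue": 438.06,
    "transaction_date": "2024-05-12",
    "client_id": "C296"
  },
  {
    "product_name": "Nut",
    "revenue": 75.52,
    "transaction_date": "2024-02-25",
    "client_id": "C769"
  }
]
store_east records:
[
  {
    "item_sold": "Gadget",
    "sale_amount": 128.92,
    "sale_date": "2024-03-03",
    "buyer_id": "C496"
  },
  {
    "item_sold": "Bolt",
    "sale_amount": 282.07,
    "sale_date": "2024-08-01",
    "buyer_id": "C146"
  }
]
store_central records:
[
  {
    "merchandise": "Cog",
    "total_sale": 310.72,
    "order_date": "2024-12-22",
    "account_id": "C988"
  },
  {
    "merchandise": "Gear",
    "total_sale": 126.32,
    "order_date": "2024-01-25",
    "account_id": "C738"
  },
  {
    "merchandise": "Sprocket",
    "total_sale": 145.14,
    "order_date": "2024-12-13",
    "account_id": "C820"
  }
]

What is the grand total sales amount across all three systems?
1659.92

Schema reconciliation - all amount fields map to sale amount:

store_west (revenue): 666.75
store_east (sale_amount): 410.99
store_central (total_sale): 582.18

Grand total: 1659.92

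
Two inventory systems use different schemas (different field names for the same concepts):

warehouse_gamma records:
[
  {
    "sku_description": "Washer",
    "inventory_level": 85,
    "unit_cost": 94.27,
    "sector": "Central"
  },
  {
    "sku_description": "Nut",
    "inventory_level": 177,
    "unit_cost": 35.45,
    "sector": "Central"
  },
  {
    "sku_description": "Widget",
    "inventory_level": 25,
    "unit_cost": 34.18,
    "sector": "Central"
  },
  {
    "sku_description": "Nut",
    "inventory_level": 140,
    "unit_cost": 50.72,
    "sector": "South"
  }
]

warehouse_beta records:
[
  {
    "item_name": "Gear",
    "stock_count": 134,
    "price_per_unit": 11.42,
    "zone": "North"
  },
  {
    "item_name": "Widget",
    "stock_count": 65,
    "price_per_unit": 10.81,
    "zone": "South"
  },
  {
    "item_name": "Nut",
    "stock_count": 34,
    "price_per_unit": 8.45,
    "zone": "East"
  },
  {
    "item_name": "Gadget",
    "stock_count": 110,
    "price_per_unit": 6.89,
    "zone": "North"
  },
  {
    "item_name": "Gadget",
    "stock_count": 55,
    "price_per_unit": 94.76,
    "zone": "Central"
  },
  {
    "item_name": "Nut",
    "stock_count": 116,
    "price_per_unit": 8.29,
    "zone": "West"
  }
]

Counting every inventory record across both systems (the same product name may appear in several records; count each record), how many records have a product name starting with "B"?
0

Schema mapping: "sku_description" (warehouse_gamma) = "item_name" (warehouse_beta) = product name

Records with product name starting with "B" in warehouse_gamma: 0
Records with product name starting with "B" in warehouse_beta: 0

Total: 0 + 0 = 0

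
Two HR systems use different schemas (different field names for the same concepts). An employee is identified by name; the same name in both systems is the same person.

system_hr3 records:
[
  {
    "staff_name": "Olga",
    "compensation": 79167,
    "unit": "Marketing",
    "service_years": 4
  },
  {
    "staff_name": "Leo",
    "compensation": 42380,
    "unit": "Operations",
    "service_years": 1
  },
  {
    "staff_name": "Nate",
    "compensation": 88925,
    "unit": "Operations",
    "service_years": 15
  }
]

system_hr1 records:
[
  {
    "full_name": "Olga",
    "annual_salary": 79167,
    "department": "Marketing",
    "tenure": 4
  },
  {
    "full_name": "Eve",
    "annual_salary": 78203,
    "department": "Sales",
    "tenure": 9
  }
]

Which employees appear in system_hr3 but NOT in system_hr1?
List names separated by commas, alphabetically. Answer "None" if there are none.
Leo, Nate

Schema mapping: "staff_name" (system_hr3) = "full_name" (system_hr1) = employee name

Names in system_hr3: ['Leo', 'Nate', 'Olga']
Names in system_hr1: ['Eve', 'Olga']

In system_hr3 but not system_hr1: ['Leo', 'Nate']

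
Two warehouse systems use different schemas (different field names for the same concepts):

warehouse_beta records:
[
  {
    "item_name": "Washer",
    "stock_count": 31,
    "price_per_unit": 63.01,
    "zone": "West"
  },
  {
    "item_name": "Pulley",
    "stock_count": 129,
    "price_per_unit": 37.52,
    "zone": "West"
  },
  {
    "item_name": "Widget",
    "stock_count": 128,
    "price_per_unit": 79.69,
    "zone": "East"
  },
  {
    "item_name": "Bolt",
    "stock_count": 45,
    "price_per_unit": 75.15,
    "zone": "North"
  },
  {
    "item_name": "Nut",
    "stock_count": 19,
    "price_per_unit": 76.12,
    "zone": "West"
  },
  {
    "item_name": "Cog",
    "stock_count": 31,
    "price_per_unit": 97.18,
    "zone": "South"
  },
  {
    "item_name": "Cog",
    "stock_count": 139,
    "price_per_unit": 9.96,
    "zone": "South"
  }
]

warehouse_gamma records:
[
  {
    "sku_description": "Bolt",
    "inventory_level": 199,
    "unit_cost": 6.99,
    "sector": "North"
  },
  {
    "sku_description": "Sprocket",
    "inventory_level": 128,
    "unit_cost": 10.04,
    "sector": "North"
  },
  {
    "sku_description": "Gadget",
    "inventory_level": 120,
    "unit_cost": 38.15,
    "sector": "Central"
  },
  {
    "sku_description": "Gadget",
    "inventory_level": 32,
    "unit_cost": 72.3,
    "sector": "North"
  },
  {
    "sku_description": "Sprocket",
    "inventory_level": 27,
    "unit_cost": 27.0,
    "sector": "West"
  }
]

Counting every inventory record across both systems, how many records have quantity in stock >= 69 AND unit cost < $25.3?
3

Schema mappings:
- "stock_count" (warehouse_beta) = "inventory_level" (warehouse_gamma) = quantity
- "price_per_unit" (warehouse_beta) = "unit_cost" (warehouse_gamma) = unit cost

Records meeting both conditions in warehouse_beta: 1
Records meeting both conditions in warehouse_gamma: 2

Total: 1 + 2 = 3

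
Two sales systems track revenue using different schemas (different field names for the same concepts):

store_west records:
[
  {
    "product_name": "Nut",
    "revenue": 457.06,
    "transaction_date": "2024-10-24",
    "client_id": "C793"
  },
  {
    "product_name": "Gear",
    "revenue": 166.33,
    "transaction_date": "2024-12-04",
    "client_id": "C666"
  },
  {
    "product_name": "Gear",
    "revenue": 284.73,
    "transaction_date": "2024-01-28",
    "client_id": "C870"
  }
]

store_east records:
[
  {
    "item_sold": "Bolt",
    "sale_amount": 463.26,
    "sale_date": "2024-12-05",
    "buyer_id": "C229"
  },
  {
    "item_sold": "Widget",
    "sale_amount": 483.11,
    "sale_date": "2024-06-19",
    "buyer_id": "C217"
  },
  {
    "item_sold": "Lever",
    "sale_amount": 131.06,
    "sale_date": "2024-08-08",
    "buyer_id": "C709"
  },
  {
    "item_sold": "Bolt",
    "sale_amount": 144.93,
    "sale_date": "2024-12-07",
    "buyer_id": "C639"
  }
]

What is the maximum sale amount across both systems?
483.11

Reconcile: "revenue" (store_west) = "sale_amount" (store_east) = sale amount

Maximum in store_west: 457.06
Maximum in store_east: 483.11

Overall maximum: max(457.06, 483.11) = 483.11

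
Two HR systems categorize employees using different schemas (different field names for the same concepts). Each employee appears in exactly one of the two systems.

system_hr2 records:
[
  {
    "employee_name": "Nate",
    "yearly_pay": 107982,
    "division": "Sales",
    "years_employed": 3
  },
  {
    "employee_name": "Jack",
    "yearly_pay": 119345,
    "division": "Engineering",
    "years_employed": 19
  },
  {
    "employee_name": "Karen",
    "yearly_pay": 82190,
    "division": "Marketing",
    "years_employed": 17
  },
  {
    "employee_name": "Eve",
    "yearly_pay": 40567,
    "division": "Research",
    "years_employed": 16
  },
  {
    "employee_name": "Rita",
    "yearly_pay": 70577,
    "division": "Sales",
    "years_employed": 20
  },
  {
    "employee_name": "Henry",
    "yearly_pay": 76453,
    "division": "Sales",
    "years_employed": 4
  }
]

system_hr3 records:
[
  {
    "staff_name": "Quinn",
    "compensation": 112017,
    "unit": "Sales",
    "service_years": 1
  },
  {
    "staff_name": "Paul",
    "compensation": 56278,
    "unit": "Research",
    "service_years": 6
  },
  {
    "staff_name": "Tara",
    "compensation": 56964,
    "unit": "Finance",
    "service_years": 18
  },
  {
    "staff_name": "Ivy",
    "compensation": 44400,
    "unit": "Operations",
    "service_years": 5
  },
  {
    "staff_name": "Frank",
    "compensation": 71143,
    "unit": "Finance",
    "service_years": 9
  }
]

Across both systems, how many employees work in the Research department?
2

Schema mapping: "division" (system_hr2) = "unit" (system_hr3) = department

Research employees in system_hr2: 1
Research employees in system_hr3: 1

Total in Research: 1 + 1 = 2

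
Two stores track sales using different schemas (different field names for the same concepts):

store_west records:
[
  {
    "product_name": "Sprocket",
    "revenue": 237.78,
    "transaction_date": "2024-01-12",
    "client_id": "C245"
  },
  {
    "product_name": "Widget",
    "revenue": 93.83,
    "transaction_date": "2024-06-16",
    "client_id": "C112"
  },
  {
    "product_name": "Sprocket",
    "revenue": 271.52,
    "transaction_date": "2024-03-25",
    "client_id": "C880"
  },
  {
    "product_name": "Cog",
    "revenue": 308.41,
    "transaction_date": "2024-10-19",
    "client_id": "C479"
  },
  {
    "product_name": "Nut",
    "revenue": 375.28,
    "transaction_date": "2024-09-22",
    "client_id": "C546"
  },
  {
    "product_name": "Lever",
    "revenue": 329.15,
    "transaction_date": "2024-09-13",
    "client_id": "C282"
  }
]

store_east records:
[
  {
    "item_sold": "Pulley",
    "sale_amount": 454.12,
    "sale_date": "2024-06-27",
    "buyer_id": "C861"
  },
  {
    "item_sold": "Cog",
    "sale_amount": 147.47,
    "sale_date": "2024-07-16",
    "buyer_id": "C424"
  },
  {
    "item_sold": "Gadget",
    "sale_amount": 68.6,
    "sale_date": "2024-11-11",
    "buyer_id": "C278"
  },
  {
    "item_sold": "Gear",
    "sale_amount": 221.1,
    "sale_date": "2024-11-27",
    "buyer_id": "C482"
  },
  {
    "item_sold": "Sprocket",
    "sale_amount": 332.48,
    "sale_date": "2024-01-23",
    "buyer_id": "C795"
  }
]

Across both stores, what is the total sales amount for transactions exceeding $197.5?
2529.84

Schema mapping: "revenue" (store_west) = "sale_amount" (store_east) = sale amount

Sum of sales > $197.5 in store_west: 1522.14
Sum of sales > $197.5 in store_east: 1007.7

Total: 1522.14 + 1007.7 = 2529.84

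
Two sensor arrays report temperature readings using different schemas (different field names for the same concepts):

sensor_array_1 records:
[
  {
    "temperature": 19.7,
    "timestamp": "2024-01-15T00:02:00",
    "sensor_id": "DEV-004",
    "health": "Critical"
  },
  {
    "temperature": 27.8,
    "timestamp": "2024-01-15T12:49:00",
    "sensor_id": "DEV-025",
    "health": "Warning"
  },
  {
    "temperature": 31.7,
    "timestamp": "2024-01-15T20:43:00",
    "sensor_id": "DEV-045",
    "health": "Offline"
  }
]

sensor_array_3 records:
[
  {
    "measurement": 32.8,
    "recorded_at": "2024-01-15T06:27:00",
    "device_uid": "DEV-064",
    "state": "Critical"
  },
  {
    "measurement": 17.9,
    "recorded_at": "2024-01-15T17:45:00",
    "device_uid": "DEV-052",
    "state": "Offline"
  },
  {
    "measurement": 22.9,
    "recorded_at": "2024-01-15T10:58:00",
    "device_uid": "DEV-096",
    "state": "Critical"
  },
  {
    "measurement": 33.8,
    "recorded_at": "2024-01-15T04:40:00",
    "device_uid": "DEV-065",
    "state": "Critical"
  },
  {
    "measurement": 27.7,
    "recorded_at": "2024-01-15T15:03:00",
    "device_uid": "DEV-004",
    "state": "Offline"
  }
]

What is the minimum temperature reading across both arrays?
17.9

Schema mapping: "temperature" (sensor_array_1) = "measurement" (sensor_array_3) = temperature reading

Minimum in sensor_array_1: 19.7
Minimum in sensor_array_3: 17.9

Overall minimum: min(19.7, 17.9) = 17.9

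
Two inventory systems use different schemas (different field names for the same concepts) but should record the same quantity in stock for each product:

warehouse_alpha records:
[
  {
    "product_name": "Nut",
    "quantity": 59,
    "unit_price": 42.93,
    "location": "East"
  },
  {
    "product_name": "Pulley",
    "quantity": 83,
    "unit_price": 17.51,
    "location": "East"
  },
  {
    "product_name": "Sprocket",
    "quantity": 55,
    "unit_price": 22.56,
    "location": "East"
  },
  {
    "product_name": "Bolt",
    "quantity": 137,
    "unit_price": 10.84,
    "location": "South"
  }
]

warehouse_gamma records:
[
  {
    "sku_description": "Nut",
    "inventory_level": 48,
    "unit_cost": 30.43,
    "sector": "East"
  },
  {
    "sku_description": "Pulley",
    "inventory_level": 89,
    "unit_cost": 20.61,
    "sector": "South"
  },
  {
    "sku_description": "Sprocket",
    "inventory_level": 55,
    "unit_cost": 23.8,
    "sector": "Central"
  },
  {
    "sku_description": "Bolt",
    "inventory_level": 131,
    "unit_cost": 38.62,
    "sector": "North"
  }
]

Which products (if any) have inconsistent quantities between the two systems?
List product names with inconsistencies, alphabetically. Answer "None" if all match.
Bolt, Nut, Pulley

Schema mappings:
- "product_name" (warehouse_alpha) = "sku_description" (warehouse_gamma) = product name
- "quantity" (warehouse_alpha) = "inventory_level" (warehouse_gamma) = quantity

Comparison:
  Nut: 59 vs 48 - MISMATCH
  Pulley: 83 vs 89 - MISMATCH
  Sprocket: 55 vs 55 - MATCH
  Bolt: 137 vs 131 - MISMATCH

Products with inconsistencies: Bolt, Nut, Pulley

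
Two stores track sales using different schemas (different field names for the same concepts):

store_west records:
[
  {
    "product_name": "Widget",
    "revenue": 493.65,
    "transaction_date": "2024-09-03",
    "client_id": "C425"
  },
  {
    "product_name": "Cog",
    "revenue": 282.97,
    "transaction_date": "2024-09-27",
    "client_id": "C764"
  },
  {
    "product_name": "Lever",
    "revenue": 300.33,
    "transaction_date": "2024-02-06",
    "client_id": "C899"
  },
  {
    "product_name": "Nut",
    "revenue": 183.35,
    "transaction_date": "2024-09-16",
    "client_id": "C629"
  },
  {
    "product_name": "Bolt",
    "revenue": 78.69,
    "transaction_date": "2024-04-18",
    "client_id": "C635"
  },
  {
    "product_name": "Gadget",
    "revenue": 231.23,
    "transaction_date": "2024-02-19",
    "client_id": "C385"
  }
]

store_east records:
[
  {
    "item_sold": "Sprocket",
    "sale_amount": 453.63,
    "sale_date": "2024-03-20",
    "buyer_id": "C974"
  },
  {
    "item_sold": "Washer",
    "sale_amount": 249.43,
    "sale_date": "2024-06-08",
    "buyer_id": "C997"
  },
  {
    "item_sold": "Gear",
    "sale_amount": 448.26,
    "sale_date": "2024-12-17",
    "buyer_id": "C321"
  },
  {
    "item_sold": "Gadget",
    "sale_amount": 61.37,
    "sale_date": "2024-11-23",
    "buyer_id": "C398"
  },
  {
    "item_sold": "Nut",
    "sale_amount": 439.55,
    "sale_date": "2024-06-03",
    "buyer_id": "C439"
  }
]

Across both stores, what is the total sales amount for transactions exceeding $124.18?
3082.4

Schema mapping: "revenue" (store_west) = "sale_amount" (store_east) = sale amount

Sum of sales > $124.18 in store_west: 1491.53
Sum of sales > $124.18 in store_east: 1590.87

Total: 1491.53 + 1590.87 = 3082.4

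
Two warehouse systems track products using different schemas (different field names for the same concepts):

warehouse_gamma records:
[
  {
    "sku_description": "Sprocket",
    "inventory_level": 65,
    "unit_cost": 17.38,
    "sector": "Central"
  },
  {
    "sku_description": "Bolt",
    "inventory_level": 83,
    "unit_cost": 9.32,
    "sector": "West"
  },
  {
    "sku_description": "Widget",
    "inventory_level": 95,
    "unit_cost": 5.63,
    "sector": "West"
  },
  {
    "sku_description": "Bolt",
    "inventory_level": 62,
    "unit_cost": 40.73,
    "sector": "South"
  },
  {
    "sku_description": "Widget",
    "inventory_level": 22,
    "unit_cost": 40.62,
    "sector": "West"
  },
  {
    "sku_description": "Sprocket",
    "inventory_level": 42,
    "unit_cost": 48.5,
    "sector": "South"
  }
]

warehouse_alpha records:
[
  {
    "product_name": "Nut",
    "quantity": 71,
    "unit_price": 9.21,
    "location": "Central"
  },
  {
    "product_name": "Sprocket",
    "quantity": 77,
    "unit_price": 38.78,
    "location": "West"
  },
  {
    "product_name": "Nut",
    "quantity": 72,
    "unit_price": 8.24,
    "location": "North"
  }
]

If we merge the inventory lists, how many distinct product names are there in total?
4

Schema mapping: "sku_description" (warehouse_gamma) = "product_name" (warehouse_alpha) = product name

Products in warehouse_gamma: ['Bolt', 'Sprocket', 'Widget']
Products in warehouse_alpha: ['Nut', 'Sprocket']

Union (unique products): ['Bolt', 'Nut', 'Sprocket', 'Widget']
Count: 4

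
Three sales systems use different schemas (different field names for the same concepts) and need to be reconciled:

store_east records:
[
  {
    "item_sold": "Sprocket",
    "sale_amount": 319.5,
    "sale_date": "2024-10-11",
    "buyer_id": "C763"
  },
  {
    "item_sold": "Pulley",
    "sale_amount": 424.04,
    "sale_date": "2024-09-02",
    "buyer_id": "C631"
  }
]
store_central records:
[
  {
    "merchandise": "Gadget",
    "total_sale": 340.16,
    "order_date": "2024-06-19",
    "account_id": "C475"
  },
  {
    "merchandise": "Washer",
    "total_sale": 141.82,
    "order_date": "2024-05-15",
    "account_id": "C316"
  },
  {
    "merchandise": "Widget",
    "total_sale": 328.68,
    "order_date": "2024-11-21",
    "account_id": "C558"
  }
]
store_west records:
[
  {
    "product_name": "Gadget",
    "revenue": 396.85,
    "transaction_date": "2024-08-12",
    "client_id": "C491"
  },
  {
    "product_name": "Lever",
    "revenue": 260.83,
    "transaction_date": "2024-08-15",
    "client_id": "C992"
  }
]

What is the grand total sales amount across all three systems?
2211.88

Schema reconciliation - all amount fields map to sale amount:

store_east (sale_amount): 743.54
store_central (total_sale): 810.66
store_west (revenue): 657.68

Grand total: 2211.88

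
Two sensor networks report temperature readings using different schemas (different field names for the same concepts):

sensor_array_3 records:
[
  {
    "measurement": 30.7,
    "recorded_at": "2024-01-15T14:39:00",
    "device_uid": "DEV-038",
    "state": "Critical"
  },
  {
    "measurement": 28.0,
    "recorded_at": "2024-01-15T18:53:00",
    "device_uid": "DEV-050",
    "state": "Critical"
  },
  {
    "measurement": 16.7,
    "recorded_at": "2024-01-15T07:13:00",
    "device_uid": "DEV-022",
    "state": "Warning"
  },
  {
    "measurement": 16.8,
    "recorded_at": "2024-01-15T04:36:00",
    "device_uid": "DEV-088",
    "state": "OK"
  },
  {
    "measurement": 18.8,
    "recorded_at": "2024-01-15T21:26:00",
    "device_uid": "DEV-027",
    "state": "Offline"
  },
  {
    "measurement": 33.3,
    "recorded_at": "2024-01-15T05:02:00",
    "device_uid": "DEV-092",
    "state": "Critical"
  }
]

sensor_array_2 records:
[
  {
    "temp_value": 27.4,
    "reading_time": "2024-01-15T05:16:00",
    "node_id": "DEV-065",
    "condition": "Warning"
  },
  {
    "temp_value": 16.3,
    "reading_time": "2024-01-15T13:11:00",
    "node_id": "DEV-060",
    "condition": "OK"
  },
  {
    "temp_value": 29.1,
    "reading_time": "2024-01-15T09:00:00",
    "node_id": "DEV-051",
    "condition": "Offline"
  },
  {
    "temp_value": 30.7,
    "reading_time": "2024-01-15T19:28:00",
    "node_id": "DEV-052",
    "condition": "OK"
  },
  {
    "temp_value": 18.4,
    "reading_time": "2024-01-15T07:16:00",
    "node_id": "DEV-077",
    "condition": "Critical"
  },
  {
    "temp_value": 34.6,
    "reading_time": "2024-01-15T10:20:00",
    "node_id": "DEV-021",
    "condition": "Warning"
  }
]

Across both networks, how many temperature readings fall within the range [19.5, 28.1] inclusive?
2

Schema mapping: "measurement" (sensor_array_3) = "temp_value" (sensor_array_2) = temperature

Readings in [19.5, 28.1] from sensor_array_3: 1
Readings in [19.5, 28.1] from sensor_array_2: 1

Total count: 1 + 1 = 2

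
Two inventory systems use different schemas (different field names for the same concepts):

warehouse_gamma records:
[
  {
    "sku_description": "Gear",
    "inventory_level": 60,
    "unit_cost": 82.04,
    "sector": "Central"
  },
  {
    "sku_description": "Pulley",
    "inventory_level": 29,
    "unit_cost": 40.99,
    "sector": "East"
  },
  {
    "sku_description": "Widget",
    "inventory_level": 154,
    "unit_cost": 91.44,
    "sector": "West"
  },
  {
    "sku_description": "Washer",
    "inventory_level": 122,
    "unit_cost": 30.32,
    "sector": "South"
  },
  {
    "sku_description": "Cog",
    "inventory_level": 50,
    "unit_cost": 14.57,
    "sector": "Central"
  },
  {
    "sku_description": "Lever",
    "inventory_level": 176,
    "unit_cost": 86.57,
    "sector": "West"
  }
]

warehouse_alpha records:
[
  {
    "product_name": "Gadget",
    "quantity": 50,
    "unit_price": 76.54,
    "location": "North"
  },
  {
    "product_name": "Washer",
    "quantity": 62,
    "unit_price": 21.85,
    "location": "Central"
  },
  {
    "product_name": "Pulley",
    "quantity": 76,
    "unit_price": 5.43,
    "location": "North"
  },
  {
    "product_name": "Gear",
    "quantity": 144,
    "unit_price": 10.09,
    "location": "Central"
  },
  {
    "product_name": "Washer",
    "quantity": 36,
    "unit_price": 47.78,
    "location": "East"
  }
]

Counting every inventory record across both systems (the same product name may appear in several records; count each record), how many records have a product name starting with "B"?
0

Schema mapping: "sku_description" (warehouse_gamma) = "product_name" (warehouse_alpha) = product name

Records with product name starting with "B" in warehouse_gamma: 0
Records with product name starting with "B" in warehouse_alpha: 0

Total: 0 + 0 = 0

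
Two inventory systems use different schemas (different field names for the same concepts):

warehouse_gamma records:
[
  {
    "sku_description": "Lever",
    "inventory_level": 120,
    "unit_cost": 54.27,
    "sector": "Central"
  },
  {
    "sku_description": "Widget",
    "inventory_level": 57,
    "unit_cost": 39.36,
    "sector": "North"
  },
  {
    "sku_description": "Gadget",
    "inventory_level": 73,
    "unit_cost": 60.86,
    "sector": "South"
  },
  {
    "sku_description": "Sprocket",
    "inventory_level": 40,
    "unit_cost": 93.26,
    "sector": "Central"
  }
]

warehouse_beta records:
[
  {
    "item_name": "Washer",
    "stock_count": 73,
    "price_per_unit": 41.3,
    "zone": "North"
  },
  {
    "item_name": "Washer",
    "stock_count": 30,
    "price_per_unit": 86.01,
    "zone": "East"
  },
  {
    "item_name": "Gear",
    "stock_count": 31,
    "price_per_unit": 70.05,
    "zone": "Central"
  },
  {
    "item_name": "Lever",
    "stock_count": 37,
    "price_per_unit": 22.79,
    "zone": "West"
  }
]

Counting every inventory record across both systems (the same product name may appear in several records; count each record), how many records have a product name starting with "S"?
1

Schema mapping: "sku_description" (warehouse_gamma) = "item_name" (warehouse_beta) = product name

Records with product name starting with "S" in warehouse_gamma: 1
Records with product name starting with "S" in warehouse_beta: 0

Total: 1 + 0 = 1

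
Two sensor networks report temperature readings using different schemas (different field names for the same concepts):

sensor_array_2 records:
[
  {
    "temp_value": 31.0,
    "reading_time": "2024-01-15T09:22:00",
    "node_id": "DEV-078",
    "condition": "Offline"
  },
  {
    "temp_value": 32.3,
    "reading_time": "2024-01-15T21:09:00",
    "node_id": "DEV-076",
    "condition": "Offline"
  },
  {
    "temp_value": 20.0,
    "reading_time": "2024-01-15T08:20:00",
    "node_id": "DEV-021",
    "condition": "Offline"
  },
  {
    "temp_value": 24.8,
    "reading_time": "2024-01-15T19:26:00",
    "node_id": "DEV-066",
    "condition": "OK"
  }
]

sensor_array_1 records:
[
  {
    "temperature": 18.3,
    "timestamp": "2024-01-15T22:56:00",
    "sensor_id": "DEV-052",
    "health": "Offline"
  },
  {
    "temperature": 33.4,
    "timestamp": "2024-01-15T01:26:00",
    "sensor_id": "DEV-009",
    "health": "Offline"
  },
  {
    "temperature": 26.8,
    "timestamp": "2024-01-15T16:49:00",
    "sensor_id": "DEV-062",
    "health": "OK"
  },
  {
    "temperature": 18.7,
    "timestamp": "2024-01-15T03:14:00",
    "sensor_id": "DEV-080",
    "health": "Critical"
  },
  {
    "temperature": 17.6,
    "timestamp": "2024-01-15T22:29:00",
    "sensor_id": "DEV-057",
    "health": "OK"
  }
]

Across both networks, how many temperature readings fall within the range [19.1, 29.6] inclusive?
3

Schema mapping: "temp_value" (sensor_array_2) = "temperature" (sensor_array_1) = temperature

Readings in [19.1, 29.6] from sensor_array_2: 2
Readings in [19.1, 29.6] from sensor_array_1: 1

Total count: 2 + 1 = 3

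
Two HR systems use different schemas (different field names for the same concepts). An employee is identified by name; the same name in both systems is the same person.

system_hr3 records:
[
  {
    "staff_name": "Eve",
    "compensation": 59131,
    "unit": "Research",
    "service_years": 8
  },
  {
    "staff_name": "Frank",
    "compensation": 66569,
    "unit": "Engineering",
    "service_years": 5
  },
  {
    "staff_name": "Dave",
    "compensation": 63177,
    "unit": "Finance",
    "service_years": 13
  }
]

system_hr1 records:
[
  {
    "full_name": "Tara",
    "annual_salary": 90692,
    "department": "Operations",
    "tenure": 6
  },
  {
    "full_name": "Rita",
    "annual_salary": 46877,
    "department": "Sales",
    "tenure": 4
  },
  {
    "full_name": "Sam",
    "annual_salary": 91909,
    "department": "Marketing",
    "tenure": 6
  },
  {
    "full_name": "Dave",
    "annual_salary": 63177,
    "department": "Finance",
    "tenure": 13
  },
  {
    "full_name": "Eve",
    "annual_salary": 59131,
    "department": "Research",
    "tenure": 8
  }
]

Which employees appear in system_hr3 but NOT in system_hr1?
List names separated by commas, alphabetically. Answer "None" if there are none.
Frank

Schema mapping: "staff_name" (system_hr3) = "full_name" (system_hr1) = employee name

Names in system_hr3: ['Dave', 'Eve', 'Frank']
Names in system_hr1: ['Dave', 'Eve', 'Rita', 'Sam', 'Tara']

In system_hr3 but not system_hr1: ['Frank']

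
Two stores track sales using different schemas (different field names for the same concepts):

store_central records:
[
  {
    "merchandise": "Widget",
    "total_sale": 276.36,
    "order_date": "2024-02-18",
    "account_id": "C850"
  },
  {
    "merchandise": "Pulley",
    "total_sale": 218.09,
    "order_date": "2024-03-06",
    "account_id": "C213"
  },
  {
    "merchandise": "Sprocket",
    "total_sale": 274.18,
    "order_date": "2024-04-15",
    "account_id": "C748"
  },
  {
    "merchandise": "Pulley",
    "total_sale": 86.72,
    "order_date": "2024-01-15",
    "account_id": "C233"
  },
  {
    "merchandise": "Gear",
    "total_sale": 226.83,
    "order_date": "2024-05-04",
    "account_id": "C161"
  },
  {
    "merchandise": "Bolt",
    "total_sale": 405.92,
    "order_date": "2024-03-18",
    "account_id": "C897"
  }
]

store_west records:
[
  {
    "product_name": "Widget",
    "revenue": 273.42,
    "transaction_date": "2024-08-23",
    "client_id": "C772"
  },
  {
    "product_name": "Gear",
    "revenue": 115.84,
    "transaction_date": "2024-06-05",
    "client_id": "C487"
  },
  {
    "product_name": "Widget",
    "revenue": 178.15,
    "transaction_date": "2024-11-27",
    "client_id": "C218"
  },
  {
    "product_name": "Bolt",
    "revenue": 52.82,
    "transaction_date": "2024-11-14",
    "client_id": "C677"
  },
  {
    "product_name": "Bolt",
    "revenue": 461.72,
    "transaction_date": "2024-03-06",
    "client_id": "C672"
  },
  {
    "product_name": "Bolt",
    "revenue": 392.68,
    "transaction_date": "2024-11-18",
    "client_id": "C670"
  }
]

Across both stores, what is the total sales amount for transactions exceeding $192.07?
2529.2

Schema mapping: "total_sale" (store_central) = "revenue" (store_west) = sale amount

Sum of sales > $192.07 in store_central: 1401.38
Sum of sales > $192.07 in store_west: 1127.82

Total: 1401.38 + 1127.82 = 2529.2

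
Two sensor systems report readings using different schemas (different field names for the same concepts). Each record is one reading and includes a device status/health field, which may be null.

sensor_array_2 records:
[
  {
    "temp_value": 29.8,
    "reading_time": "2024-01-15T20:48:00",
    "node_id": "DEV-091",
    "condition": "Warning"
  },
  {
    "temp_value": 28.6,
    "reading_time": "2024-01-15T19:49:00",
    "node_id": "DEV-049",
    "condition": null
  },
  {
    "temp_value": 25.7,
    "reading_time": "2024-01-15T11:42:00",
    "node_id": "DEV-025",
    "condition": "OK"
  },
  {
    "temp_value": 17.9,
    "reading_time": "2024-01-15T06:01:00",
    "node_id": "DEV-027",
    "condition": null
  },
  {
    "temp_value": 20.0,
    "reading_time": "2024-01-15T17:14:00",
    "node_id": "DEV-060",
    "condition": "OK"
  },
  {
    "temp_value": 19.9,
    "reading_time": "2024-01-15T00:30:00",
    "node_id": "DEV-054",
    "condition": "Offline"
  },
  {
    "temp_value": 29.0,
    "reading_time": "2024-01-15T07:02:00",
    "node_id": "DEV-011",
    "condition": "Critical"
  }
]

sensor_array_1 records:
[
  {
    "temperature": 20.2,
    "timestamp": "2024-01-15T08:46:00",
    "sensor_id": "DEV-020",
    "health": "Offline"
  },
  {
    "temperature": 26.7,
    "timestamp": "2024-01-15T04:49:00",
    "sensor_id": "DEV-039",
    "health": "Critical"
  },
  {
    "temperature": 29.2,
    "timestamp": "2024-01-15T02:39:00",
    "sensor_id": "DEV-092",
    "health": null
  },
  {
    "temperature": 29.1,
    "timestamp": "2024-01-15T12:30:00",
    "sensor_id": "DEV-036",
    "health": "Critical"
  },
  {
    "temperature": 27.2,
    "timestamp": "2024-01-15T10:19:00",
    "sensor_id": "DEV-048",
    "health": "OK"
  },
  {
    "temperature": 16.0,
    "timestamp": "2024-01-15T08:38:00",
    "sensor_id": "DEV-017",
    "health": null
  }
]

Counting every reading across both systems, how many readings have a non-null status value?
9

Schema mapping: "condition" (sensor_array_2) = "health" (sensor_array_1) = status

Non-null in sensor_array_2: 5
Non-null in sensor_array_1: 4

Total non-null: 5 + 4 = 9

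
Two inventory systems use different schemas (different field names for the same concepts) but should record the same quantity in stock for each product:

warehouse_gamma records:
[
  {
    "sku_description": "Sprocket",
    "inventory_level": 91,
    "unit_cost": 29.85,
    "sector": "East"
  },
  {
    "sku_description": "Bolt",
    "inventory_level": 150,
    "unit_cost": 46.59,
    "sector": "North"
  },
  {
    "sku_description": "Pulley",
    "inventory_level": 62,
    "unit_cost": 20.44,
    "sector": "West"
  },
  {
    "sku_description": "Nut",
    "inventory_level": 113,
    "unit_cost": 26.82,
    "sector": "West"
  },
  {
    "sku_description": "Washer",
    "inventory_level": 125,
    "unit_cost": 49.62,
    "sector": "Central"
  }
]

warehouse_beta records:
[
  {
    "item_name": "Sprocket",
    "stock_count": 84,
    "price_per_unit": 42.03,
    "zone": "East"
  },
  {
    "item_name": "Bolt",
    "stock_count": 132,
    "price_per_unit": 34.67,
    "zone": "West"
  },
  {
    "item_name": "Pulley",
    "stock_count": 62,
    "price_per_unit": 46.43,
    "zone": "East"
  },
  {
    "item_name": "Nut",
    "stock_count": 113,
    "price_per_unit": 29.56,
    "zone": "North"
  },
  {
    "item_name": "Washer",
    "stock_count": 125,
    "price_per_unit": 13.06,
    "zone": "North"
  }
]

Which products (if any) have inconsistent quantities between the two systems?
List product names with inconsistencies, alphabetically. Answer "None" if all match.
Bolt, Sprocket

Schema mappings:
- "sku_description" (warehouse_gamma) = "item_name" (warehouse_beta) = product name
- "inventory_level" (warehouse_gamma) = "stock_count" (warehouse_beta) = quantity

Comparison:
  Sprocket: 91 vs 84 - MISMATCH
  Bolt: 150 vs 132 - MISMATCH
  Pulley: 62 vs 62 - MATCH
  Nut: 113 vs 113 - MATCH
  Washer: 125 vs 125 - MATCH

Products with inconsistencies: Bolt, Sprocket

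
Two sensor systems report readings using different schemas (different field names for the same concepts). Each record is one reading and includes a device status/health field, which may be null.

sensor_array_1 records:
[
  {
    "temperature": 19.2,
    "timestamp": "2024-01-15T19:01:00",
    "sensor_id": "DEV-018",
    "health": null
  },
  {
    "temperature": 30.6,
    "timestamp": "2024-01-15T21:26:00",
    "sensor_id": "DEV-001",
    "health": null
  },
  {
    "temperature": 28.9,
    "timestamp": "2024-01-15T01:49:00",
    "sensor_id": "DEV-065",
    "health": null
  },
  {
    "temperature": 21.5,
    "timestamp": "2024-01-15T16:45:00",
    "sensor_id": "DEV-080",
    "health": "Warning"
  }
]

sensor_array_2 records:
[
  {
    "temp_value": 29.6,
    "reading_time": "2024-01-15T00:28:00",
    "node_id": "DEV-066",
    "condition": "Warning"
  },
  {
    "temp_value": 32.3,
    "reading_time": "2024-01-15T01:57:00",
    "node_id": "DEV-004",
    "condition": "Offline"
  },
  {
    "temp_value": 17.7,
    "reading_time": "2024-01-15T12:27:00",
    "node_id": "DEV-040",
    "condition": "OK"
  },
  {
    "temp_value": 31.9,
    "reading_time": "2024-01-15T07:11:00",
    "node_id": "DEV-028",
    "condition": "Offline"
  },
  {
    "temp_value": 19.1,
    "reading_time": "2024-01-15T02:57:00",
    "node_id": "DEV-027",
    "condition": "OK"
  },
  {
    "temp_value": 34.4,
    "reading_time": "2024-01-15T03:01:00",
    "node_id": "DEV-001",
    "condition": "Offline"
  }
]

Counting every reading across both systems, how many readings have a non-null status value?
7

Schema mapping: "health" (sensor_array_1) = "condition" (sensor_array_2) = status

Non-null in sensor_array_1: 1
Non-null in sensor_array_2: 6

Total non-null: 1 + 6 = 7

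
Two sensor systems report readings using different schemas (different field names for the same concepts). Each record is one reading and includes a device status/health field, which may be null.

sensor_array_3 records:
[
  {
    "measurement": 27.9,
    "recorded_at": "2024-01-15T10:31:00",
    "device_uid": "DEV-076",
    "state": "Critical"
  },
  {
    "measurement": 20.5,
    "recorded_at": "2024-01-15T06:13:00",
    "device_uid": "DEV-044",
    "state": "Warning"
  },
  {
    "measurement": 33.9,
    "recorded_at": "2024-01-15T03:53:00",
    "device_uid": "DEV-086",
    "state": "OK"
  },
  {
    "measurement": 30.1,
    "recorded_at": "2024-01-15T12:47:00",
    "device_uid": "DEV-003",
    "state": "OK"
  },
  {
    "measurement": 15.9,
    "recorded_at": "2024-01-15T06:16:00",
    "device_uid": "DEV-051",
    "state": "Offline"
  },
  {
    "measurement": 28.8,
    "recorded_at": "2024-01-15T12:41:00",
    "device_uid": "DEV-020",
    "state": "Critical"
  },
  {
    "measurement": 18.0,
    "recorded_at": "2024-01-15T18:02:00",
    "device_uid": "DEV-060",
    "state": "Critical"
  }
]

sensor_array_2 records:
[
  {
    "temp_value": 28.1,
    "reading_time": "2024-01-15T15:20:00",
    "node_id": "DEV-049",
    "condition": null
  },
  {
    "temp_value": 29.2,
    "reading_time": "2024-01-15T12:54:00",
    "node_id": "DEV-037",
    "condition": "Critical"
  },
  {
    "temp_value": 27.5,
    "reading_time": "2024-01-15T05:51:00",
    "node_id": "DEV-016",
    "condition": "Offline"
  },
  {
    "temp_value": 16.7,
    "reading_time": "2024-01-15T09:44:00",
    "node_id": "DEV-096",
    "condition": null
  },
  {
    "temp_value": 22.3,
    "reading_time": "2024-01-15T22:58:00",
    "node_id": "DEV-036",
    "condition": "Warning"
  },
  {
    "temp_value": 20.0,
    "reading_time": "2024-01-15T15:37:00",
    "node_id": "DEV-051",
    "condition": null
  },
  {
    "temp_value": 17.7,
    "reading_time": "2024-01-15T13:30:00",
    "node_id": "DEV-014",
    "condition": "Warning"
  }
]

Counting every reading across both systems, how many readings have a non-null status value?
11

Schema mapping: "state" (sensor_array_3) = "condition" (sensor_array_2) = status

Non-null in sensor_array_3: 7
Non-null in sensor_array_2: 4

Total non-null: 7 + 4 = 11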